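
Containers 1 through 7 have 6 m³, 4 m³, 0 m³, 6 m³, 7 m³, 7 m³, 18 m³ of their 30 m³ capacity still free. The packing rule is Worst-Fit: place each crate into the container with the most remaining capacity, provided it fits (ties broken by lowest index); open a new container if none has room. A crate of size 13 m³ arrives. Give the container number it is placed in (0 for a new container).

Containers with room: container 7 (18 m³).
Most room is container 7 with 18 m³ free.

7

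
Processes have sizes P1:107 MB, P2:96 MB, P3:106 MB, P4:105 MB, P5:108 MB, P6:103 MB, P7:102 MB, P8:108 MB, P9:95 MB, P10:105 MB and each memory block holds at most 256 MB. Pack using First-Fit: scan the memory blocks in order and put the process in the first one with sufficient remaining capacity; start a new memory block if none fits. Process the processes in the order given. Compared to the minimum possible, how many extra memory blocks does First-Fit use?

0

First-Fit: [107,96] [106,105] [108,103] [102,108] [95,105] → 5 memory blocks.
Total size 1035 MB; any packing needs at least ⌈1035/256⌉ = 5 memory blocks.
So 5 is already optimal.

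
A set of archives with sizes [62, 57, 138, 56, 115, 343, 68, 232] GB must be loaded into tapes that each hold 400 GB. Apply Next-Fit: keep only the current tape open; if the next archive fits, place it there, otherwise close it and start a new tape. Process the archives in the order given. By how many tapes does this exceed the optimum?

Next-Fit: [62,57,138,56] [115] [343] [68,232] → 4 tapes.
Total size 1071 GB; any packing needs at least ⌈1071/400⌉ = 3 tapes.
An optimal packing achieves that bound: [343,57] [232,138] [115,68,62,56] → 3 tapes.
Excess: 4 − 3 = 1.

1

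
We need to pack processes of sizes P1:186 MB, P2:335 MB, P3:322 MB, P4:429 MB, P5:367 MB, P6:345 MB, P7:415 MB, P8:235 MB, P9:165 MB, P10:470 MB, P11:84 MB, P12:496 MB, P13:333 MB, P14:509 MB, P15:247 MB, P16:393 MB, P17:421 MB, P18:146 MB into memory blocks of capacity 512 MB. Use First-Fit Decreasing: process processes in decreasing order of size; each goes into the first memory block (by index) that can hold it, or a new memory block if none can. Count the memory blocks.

Sorted descending: 509, 496, 470, 429, 421, 415, 393, 367, 345, 335, 333, 322, 247, 235, 186, 165, 146, 84.
memory block 1: place 509 MB, 3 MB left
memory block 2: place 496 MB, 16 MB left
memory block 3: place 470 MB, 42 MB left
memory block 4: place 429 MB, 83 MB left
memory block 5: place 421 MB, 91 MB left
memory block 6: place 415 MB, 97 MB left
memory block 7: place 393 MB, 119 MB left
memory block 8: place 367 MB, 145 MB left
memory block 9: place 345 MB, 167 MB left
memory block 10: place 335 MB, 177 MB left
memory block 11: place 333 MB, 179 MB left
memory block 12: place 322 MB, 190 MB left
memory block 13: place 247 MB, 265 MB left
memory block 13: place 235 MB, 30 MB left
memory block 12: place 186 MB, 4 MB left
memory block 9: place 165 MB, 2 MB left
memory block 10: place 146 MB, 31 MB left
memory block 5: place 84 MB, 7 MB left
Final memory blocks: [509] [496] [470] [429] [421,84] [415] [393] [367] [345,165] [335,146] [333] [322,186] [247,235].

13 memory blocks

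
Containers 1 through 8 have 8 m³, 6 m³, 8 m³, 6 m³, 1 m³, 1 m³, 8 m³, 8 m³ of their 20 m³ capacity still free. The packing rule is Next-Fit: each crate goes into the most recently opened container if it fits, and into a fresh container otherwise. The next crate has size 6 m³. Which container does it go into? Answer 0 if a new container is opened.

8

Next-Fit only looks at container 8, which has 8 m³ free.
6 m³ fits there.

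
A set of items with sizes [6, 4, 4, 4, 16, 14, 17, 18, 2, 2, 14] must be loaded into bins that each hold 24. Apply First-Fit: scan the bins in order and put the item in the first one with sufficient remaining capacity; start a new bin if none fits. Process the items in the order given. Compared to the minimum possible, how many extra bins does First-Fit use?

First-Fit: [6,4,4,4,2,2] [16] [14] [17] [18] [14] → 6 bins.
Total size 101; any packing needs at least ⌈101/24⌉ = 5 bins.
An optimal packing achieves that bound: [18,6] [17,4,2] [16,4,4] [14,2] [14] → 5 bins.
Excess: 6 − 5 = 1.

1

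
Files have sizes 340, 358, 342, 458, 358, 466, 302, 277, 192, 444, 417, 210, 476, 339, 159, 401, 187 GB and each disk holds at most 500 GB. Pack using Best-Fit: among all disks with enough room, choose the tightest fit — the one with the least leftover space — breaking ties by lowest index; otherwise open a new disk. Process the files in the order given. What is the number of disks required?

disk 1: place 340 GB, 160 GB left
disk 2: place 358 GB, 142 GB left
disk 3: place 342 GB, 158 GB left
disk 4: place 458 GB, 42 GB left
disk 5: place 358 GB, 142 GB left
disk 6: place 466 GB, 34 GB left
disk 7: place 302 GB, 198 GB left
disk 8: place 277 GB, 223 GB left
disk 7: place 192 GB, 6 GB left
disk 9: place 444 GB, 56 GB left
disk 10: place 417 GB, 83 GB left
disk 8: place 210 GB, 13 GB left
disk 11: place 476 GB, 24 GB left
disk 12: place 339 GB, 161 GB left
disk 1: place 159 GB, 1 GB left
disk 13: place 401 GB, 99 GB left
disk 14: place 187 GB, 313 GB left

14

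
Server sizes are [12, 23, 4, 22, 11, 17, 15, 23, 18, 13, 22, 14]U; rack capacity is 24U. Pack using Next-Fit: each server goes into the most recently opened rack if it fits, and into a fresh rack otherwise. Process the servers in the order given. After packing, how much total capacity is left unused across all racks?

12U → rack 1 (remaining 12U)
23U → rack 2 (remaining 1U)
4U → rack 3 (remaining 20U)
22U → rack 4 (remaining 2U)
11U → rack 5 (remaining 13U)
17U → rack 6 (remaining 7U)
15U → rack 7 (remaining 9U)
23U → rack 8 (remaining 1U)
18U → rack 9 (remaining 6U)
13U → rack 10 (remaining 11U)
22U → rack 11 (remaining 2U)
14U → rack 12 (remaining 10U)
12 racks × 24U = 288U; used 194U; unused 94U.

94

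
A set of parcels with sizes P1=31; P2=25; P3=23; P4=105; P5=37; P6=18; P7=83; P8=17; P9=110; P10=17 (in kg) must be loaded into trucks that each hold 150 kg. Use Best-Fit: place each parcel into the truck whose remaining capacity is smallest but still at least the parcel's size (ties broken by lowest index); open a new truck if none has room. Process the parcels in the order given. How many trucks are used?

truck 1: place P1 (31 kg), 119 kg left
truck 1: place P2 (25 kg), 94 kg left
truck 1: place P3 (23 kg), 71 kg left
truck 2: place P4 (105 kg), 45 kg left
truck 2: place P5 (37 kg), 8 kg left
truck 1: place P6 (18 kg), 53 kg left
truck 3: place P7 (83 kg), 67 kg left
truck 1: place P8 (17 kg), 36 kg left
truck 4: place P9 (110 kg), 40 kg left
truck 1: place P10 (17 kg), 19 kg left

4 trucks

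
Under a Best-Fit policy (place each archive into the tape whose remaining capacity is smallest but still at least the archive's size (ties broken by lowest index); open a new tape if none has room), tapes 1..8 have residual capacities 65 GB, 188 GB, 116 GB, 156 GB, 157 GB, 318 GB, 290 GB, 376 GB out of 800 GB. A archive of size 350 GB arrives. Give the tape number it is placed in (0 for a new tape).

Tapes with room: tape 8 (376 GB).
Tightest fit is tape 8 with 376 GB free.

8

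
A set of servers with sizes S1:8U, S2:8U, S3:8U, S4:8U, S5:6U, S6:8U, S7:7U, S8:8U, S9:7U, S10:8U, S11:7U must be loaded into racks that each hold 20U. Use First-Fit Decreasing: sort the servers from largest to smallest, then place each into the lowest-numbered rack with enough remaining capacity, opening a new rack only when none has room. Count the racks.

5

Sorted descending: 8, 8, 8, 8, 8, 8, 8, 7, 7, 7, 6.
8U → rack 1 (remaining 12U)
8U → rack 1 (remaining 4U)
8U → rack 2 (remaining 12U)
8U → rack 2 (remaining 4U)
8U → rack 3 (remaining 12U)
8U → rack 3 (remaining 4U)
8U → rack 4 (remaining 12U)
7U → rack 4 (remaining 5U)
7U → rack 5 (remaining 13U)
7U → rack 5 (remaining 6U)
6U → rack 5 (remaining 0U)
Final racks: [8,8] [8,8] [8,8] [8,7] [7,7,6].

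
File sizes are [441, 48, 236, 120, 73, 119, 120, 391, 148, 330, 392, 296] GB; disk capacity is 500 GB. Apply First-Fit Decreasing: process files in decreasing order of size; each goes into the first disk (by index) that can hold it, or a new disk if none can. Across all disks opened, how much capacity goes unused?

Sorted descending: 441, 392, 391, 330, 296, 236, 148, 120, 120, 119, 73, 48.
441 GB → disk 1 (remaining 59 GB)
392 GB → disk 2 (remaining 108 GB)
391 GB → disk 3 (remaining 109 GB)
330 GB → disk 4 (remaining 170 GB)
296 GB → disk 5 (remaining 204 GB)
236 GB → disk 6 (remaining 264 GB)
148 GB → disk 4 (remaining 22 GB)
120 GB → disk 5 (remaining 84 GB)
120 GB → disk 6 (remaining 144 GB)
119 GB → disk 6 (remaining 25 GB)
73 GB → disk 2 (remaining 35 GB)
48 GB → disk 1 (remaining 11 GB)
6 disks × 500 GB = 3000 GB; used 2714 GB; unused 286 GB.

286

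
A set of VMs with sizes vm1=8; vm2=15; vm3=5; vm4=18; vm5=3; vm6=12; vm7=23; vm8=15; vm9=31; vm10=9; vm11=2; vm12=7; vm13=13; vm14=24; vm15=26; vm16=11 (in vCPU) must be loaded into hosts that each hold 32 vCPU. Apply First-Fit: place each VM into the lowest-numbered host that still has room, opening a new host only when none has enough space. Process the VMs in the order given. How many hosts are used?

Put vm1 (8 vCPU) in host 1; 24 vCPU remain.
Put vm2 (15 vCPU) in host 1; 9 vCPU remain.
Put vm3 (5 vCPU) in host 1; 4 vCPU remain.
Put vm4 (18 vCPU) in host 2; 14 vCPU remain.
Put vm5 (3 vCPU) in host 1; 1 vCPU remain.
Put vm6 (12 vCPU) in host 2; 2 vCPU remain.
Put vm7 (23 vCPU) in host 3; 9 vCPU remain.
Put vm8 (15 vCPU) in host 4; 17 vCPU remain.
Put vm9 (31 vCPU) in host 5; 1 vCPU remain.
Put vm10 (9 vCPU) in host 3; 0 vCPU remain.
Put vm11 (2 vCPU) in host 2; 0 vCPU remain.
Put vm12 (7 vCPU) in host 4; 10 vCPU remain.
Put vm13 (13 vCPU) in host 6; 19 vCPU remain.
Put vm14 (24 vCPU) in host 7; 8 vCPU remain.
Put vm15 (26 vCPU) in host 8; 6 vCPU remain.
Put vm16 (11 vCPU) in host 6; 8 vCPU remain.

8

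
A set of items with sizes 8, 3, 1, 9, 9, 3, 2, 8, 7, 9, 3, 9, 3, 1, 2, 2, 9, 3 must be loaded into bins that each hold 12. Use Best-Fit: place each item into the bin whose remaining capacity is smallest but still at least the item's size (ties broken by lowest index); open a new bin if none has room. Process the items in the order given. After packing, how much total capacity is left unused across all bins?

5

Put 8 in bin 1; 4 remain.
Put 3 in bin 1; 1 remain.
Put 1 in bin 1; 0 remain.
Put 9 in bin 2; 3 remain.
Put 9 in bin 3; 3 remain.
Put 3 in bin 2; 0 remain.
Put 2 in bin 3; 1 remain.
Put 8 in bin 4; 4 remain.
Put 7 in bin 5; 5 remain.
Put 9 in bin 6; 3 remain.
Put 3 in bin 6; 0 remain.
Put 9 in bin 7; 3 remain.
Put 3 in bin 7; 0 remain.
Put 1 in bin 3; 0 remain.
Put 2 in bin 4; 2 remain.
Put 2 in bin 4; 0 remain.
Put 9 in bin 8; 3 remain.
Put 3 in bin 8; 0 remain.
8 bins × 12 = 96; used 91; unused 5.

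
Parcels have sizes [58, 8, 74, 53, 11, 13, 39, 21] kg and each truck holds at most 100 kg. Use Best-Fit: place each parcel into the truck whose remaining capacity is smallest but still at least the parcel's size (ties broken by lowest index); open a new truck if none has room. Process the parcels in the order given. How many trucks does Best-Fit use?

3 trucks

truck 1: place 58 kg, 42 kg left
truck 1: place 8 kg, 34 kg left
truck 2: place 74 kg, 26 kg left
truck 3: place 53 kg, 47 kg left
truck 2: place 11 kg, 15 kg left
truck 2: place 13 kg, 2 kg left
truck 3: place 39 kg, 8 kg left
truck 1: place 21 kg, 13 kg left
Final trucks: [58,8,21] [74,11,13] [53,39].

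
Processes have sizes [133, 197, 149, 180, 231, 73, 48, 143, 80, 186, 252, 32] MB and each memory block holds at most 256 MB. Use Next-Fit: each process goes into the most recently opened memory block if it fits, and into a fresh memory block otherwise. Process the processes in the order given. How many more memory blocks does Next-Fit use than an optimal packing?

Next-Fit: [133] [197] [149] [180] [231] [73,48] [143,80] [186] [252] [32] → 10 memory blocks.
8 processes exceed 128 MB (half the capacity), and no two of those can share a memory block, so at least 8 memory blocks are needed.
An optimal packing achieves that bound: [252] [231] [197,48] [186,32] [180,73] [149,80] [143] [133] → 8 memory blocks.
Excess: 10 − 8 = 2.

2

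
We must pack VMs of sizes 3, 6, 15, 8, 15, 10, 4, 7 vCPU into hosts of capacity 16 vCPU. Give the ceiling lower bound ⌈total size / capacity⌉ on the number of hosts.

Total size = 3 + 6 + 15 + 8 + 15 + 10 + 4 + 7 = 68 vCPU.
⌈68 / 16⌉ = 5.

5 hosts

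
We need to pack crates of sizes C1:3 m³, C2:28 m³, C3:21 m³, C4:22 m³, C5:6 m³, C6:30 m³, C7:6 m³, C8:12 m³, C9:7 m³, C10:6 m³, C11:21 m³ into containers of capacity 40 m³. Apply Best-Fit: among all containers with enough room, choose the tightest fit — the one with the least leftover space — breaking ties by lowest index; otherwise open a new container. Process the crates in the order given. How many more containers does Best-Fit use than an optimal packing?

0

Best-Fit: [3,28,6] [21,7] [22,12,6] [30,6] [21] → 5 containers.
Total size 162 m³; any packing needs at least ⌈162/40⌉ = 5 containers.
So 5 is already optimal.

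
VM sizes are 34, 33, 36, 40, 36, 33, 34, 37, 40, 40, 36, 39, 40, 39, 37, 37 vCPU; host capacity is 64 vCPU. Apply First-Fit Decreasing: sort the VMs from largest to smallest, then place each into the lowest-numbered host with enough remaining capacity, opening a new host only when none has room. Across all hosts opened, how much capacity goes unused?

Sorted descending: 40, 40, 40, 40, 39, 39, 37, 37, 37, 36, 36, 36, 34, 34, 33, 33.
host 1: place 40 vCPU, 24 vCPU left
host 2: place 40 vCPU, 24 vCPU left
host 3: place 40 vCPU, 24 vCPU left
host 4: place 40 vCPU, 24 vCPU left
host 5: place 39 vCPU, 25 vCPU left
host 6: place 39 vCPU, 25 vCPU left
host 7: place 37 vCPU, 27 vCPU left
host 8: place 37 vCPU, 27 vCPU left
host 9: place 37 vCPU, 27 vCPU left
host 10: place 36 vCPU, 28 vCPU left
host 11: place 36 vCPU, 28 vCPU left
host 12: place 36 vCPU, 28 vCPU left
host 13: place 34 vCPU, 30 vCPU left
host 14: place 34 vCPU, 30 vCPU left
host 15: place 33 vCPU, 31 vCPU left
host 16: place 33 vCPU, 31 vCPU left
16 hosts × 64 vCPU = 1024 vCPU; used 591 vCPU; unused 433 vCPU.

433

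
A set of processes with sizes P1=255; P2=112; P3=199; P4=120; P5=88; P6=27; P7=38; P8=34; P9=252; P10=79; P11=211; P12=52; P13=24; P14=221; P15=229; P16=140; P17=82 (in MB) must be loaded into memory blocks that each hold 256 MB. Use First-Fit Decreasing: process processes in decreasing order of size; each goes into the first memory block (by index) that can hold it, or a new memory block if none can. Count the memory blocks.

9

Sorted descending: 255, 252, 229, 221, 211, 199, 140, 120, 112, 88, 82, 79, 52, 38, 34, 27, 24.
memory block 1: place 255 MB, 1 MB left
memory block 2: place 252 MB, 4 MB left
memory block 3: place 229 MB, 27 MB left
memory block 4: place 221 MB, 35 MB left
memory block 5: place 211 MB, 45 MB left
memory block 6: place 199 MB, 57 MB left
memory block 7: place 140 MB, 116 MB left
memory block 8: place 120 MB, 136 MB left
memory block 7: place 112 MB, 4 MB left
memory block 8: place 88 MB, 48 MB left
memory block 9: place 82 MB, 174 MB left
memory block 9: place 79 MB, 95 MB left
memory block 6: place 52 MB, 5 MB left
memory block 5: place 38 MB, 7 MB left
memory block 4: place 34 MB, 1 MB left
memory block 3: place 27 MB, 0 MB left
memory block 8: place 24 MB, 24 MB left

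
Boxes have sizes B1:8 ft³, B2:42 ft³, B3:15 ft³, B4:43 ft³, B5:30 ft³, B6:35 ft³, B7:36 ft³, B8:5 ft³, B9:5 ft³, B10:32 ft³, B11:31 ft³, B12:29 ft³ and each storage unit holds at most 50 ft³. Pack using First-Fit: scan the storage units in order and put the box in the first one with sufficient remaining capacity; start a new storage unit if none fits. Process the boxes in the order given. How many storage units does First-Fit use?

8

storage unit 1: place B1 (8 ft³), 42 ft³ left
storage unit 1: place B2 (42 ft³), 0 ft³ left
storage unit 2: place B3 (15 ft³), 35 ft³ left
storage unit 3: place B4 (43 ft³), 7 ft³ left
storage unit 2: place B5 (30 ft³), 5 ft³ left
storage unit 4: place B6 (35 ft³), 15 ft³ left
storage unit 5: place B7 (36 ft³), 14 ft³ left
storage unit 2: place B8 (5 ft³), 0 ft³ left
storage unit 3: place B9 (5 ft³), 2 ft³ left
storage unit 6: place B10 (32 ft³), 18 ft³ left
storage unit 7: place B11 (31 ft³), 19 ft³ left
storage unit 8: place B12 (29 ft³), 21 ft³ left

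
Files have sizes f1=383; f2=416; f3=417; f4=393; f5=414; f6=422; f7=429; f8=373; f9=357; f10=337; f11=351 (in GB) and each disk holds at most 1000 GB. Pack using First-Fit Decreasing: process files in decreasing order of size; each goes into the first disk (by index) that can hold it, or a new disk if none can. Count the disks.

6

Sorted descending: 429, 422, 417, 416, 414, 393, 383, 373, 357, 351, 337.
429 GB → disk 1 (remaining 571 GB)
422 GB → disk 1 (remaining 149 GB)
417 GB → disk 2 (remaining 583 GB)
416 GB → disk 2 (remaining 167 GB)
414 GB → disk 3 (remaining 586 GB)
393 GB → disk 3 (remaining 193 GB)
383 GB → disk 4 (remaining 617 GB)
373 GB → disk 4 (remaining 244 GB)
357 GB → disk 5 (remaining 643 GB)
351 GB → disk 5 (remaining 292 GB)
337 GB → disk 6 (remaining 663 GB)
Final disks: [429,422] [417,416] [414,393] [383,373] [357,351] [337].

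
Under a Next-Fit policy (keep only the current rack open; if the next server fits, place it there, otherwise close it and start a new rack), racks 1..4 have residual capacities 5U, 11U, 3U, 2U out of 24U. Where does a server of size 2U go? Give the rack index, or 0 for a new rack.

4

Next-Fit only looks at rack 4, which has 2U free.
2U fits there.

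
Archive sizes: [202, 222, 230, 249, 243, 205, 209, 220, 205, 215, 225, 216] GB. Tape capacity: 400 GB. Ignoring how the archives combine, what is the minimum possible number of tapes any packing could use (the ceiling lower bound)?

7

Total size = 202 + 222 + 230 + 249 + 243 + 205 + 209 + 220 + 205 + 215 + 225 + 216 = 2641 GB.
⌈2641 / 400⌉ = 7.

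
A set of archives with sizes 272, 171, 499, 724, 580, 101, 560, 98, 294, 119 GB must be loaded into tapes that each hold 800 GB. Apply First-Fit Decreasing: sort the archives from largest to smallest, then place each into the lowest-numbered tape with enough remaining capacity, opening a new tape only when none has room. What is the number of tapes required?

5

Sorted descending: 724, 580, 560, 499, 294, 272, 171, 119, 101, 98.
tape 1: place 724 GB, 76 GB left
tape 2: place 580 GB, 220 GB left
tape 3: place 560 GB, 240 GB left
tape 4: place 499 GB, 301 GB left
tape 4: place 294 GB, 7 GB left
tape 5: place 272 GB, 528 GB left
tape 2: place 171 GB, 49 GB left
tape 3: place 119 GB, 121 GB left
tape 3: place 101 GB, 20 GB left
tape 5: place 98 GB, 430 GB left
Final tapes: [724] [580,171] [560,119,101] [499,294] [272,98].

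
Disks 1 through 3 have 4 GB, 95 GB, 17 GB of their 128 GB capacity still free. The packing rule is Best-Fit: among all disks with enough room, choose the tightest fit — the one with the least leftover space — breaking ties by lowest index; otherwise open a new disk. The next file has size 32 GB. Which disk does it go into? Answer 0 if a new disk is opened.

2

Disks with room: disk 2 (95 GB).
Tightest fit is disk 2 with 95 GB free.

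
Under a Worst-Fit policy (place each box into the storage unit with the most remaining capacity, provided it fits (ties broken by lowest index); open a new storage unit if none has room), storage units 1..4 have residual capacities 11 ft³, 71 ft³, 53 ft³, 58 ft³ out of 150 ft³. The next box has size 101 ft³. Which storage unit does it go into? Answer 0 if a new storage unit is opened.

No storage unit has ≥ 101 ft³ free, so a new storage unit is opened.

0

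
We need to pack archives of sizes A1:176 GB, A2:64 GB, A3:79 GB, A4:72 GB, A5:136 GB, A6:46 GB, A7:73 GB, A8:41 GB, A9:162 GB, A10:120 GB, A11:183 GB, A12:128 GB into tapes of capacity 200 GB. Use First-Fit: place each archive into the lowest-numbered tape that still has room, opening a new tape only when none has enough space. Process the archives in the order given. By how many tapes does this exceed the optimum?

First-Fit: [176] [64,79,46] [72,73,41] [136] [162] [120] [183] [128] → 8 tapes.
Total size 1280 GB; any packing needs at least ⌈1280/200⌉ = 7 tapes.
An optimal packing achieves that bound: [183] [176] [162] [136,64] [128,72] [120,79] [73,46,41] → 7 tapes.
Excess: 8 − 7 = 1.

1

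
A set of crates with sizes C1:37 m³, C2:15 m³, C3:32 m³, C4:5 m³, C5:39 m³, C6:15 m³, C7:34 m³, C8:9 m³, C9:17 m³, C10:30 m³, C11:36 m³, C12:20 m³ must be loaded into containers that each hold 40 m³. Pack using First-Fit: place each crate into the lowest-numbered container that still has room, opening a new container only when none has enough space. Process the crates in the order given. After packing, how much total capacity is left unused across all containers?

71

C1 (37 m³) → container 1 (remaining 3 m³)
C2 (15 m³) → container 2 (remaining 25 m³)
C3 (32 m³) → container 3 (remaining 8 m³)
C4 (5 m³) → container 2 (remaining 20 m³)
C5 (39 m³) → container 4 (remaining 1 m³)
C6 (15 m³) → container 2 (remaining 5 m³)
C7 (34 m³) → container 5 (remaining 6 m³)
C8 (9 m³) → container 6 (remaining 31 m³)
C9 (17 m³) → container 6 (remaining 14 m³)
C10 (30 m³) → container 7 (remaining 10 m³)
C11 (36 m³) → container 8 (remaining 4 m³)
C12 (20 m³) → container 9 (remaining 20 m³)
9 containers × 40 m³ = 360 m³; used 289 m³; unused 71 m³.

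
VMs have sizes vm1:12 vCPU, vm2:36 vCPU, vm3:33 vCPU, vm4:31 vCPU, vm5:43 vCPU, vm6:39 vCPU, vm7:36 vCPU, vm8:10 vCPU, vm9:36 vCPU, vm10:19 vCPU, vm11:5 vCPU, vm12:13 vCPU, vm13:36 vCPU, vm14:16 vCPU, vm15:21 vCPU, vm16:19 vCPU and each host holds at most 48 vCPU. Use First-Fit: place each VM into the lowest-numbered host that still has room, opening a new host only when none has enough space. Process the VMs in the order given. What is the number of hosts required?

Put vm1 (12 vCPU) in host 1; 36 vCPU remain.
Put vm2 (36 vCPU) in host 1; 0 vCPU remain.
Put vm3 (33 vCPU) in host 2; 15 vCPU remain.
Put vm4 (31 vCPU) in host 3; 17 vCPU remain.
Put vm5 (43 vCPU) in host 4; 5 vCPU remain.
Put vm6 (39 vCPU) in host 5; 9 vCPU remain.
Put vm7 (36 vCPU) in host 6; 12 vCPU remain.
Put vm8 (10 vCPU) in host 2; 5 vCPU remain.
Put vm9 (36 vCPU) in host 7; 12 vCPU remain.
Put vm10 (19 vCPU) in host 8; 29 vCPU remain.
Put vm11 (5 vCPU) in host 2; 0 vCPU remain.
Put vm12 (13 vCPU) in host 3; 4 vCPU remain.
Put vm13 (36 vCPU) in host 9; 12 vCPU remain.
Put vm14 (16 vCPU) in host 8; 13 vCPU remain.
Put vm15 (21 vCPU) in host 10; 27 vCPU remain.
Put vm16 (19 vCPU) in host 10; 8 vCPU remain.

10 hosts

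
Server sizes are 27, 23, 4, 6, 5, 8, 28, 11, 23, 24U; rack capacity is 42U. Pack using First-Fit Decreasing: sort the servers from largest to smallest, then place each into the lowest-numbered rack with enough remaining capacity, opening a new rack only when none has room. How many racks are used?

5

Sorted descending: 28, 27, 24, 23, 23, 11, 8, 6, 5, 4.
rack 1: place 28U, 14U left
rack 2: place 27U, 15U left
rack 3: place 24U, 18U left
rack 4: place 23U, 19U left
rack 5: place 23U, 19U left
rack 1: place 11U, 3U left
rack 2: place 8U, 7U left
rack 2: place 6U, 1U left
rack 3: place 5U, 13U left
rack 3: place 4U, 9U left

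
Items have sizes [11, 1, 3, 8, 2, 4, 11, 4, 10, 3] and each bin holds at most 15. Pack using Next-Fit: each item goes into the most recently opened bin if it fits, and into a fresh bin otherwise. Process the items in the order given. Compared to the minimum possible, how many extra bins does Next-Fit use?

Next-Fit: [11,1,3] [8,2,4] [11,4] [10,3] → 4 bins.
Total size 57; any packing needs at least ⌈57/15⌉ = 4 bins.
So 4 is already optimal.

0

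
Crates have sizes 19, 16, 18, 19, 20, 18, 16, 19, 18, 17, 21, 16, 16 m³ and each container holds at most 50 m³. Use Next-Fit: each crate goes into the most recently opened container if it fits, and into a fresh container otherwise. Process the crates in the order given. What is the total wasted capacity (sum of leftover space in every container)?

117

Put 19 m³ in container 1; 31 m³ remain.
Put 16 m³ in container 1; 15 m³ remain.
Put 18 m³ in container 2; 32 m³ remain.
Put 19 m³ in container 2; 13 m³ remain.
Put 20 m³ in container 3; 30 m³ remain.
Put 18 m³ in container 3; 12 m³ remain.
Put 16 m³ in container 4; 34 m³ remain.
Put 19 m³ in container 4; 15 m³ remain.
Put 18 m³ in container 5; 32 m³ remain.
Put 17 m³ in container 5; 15 m³ remain.
Put 21 m³ in container 6; 29 m³ remain.
Put 16 m³ in container 6; 13 m³ remain.
Put 16 m³ in container 7; 34 m³ remain.
7 containers × 50 m³ = 350 m³; used 233 m³; unused 117 m³.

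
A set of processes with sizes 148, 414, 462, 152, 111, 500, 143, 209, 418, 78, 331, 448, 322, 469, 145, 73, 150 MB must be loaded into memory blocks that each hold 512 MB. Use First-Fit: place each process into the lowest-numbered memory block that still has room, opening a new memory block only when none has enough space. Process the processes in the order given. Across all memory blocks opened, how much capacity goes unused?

memory block 1: place 148 MB, 364 MB left
memory block 2: place 414 MB, 98 MB left
memory block 3: place 462 MB, 50 MB left
memory block 1: place 152 MB, 212 MB left
memory block 1: place 111 MB, 101 MB left
memory block 4: place 500 MB, 12 MB left
memory block 5: place 143 MB, 369 MB left
memory block 5: place 209 MB, 160 MB left
memory block 6: place 418 MB, 94 MB left
memory block 1: place 78 MB, 23 MB left
memory block 7: place 331 MB, 181 MB left
memory block 8: place 448 MB, 64 MB left
memory block 9: place 322 MB, 190 MB left
memory block 10: place 469 MB, 43 MB left
memory block 5: place 145 MB, 15 MB left
memory block 2: place 73 MB, 25 MB left
memory block 7: place 150 MB, 31 MB left
10 memory blocks × 512 MB = 5120 MB; used 4573 MB; unused 547 MB.

547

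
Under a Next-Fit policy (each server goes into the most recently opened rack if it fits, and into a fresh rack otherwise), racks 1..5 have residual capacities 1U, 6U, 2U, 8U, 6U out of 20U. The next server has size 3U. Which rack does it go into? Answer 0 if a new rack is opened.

Next-Fit only looks at rack 5, which has 6U free.
3U fits there.

5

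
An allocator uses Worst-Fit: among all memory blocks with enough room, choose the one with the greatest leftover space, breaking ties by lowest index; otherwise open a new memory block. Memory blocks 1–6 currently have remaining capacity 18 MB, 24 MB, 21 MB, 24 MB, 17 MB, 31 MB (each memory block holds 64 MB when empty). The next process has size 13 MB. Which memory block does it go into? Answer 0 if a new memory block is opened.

Memory blocks with room: memory block 1 (18 MB), memory block 2 (24 MB), memory block 3 (21 MB), memory block 4 (24 MB), memory block 5 (17 MB), memory block 6 (31 MB).
Most room is memory block 6 with 31 MB free.

6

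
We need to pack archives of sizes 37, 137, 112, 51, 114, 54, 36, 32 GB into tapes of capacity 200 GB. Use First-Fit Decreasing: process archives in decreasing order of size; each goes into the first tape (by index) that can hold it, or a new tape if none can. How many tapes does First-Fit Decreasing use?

3

Sorted descending: 137, 114, 112, 54, 51, 37, 36, 32.
Put 137 GB in tape 1; 63 GB remain.
Put 114 GB in tape 2; 86 GB remain.
Put 112 GB in tape 3; 88 GB remain.
Put 54 GB in tape 1; 9 GB remain.
Put 51 GB in tape 2; 35 GB remain.
Put 37 GB in tape 3; 51 GB remain.
Put 36 GB in tape 3; 15 GB remain.
Put 32 GB in tape 2; 3 GB remain.
Final tapes: [137,54] [114,51,32] [112,37,36].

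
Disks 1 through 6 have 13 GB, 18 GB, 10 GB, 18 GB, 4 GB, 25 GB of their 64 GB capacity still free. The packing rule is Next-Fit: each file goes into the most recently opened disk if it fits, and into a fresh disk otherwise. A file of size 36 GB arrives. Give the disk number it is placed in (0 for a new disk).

0

Next-Fit only looks at disk 6, which has 25 GB free.
36 GB does not fit, so a new disk is opened.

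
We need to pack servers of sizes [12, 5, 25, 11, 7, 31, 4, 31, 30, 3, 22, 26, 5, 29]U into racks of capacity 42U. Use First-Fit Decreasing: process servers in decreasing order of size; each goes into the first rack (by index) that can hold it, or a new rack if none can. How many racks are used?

7

Sorted descending: 31, 31, 30, 29, 26, 25, 22, 12, 11, 7, 5, 5, 4, 3.
rack 1: place 31U, 11U left
rack 2: place 31U, 11U left
rack 3: place 30U, 12U left
rack 4: place 29U, 13U left
rack 5: place 26U, 16U left
rack 6: place 25U, 17U left
rack 7: place 22U, 20U left
rack 3: place 12U, 0U left
rack 1: place 11U, 0U left
rack 2: place 7U, 4U left
rack 4: place 5U, 8U left
rack 4: place 5U, 3U left
rack 2: place 4U, 0U left
rack 4: place 3U, 0U left
Final racks: [31,11] [31,7,4] [30,12] [29,5,5,3] [26] [25] [22].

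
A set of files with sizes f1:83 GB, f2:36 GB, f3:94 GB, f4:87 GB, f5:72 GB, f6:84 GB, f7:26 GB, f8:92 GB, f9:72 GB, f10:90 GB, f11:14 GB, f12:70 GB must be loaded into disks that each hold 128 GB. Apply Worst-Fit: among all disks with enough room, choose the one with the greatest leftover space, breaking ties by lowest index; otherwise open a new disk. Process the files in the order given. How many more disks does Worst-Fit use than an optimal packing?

Worst-Fit: [83,36] [94] [87] [72,26] [84] [92] [72,14] [90] [70] → 9 disks.
9 files exceed 64 GB (half the capacity), and no two of those can share a disk, so at least 9 disks are needed.
So 9 is already optimal.

0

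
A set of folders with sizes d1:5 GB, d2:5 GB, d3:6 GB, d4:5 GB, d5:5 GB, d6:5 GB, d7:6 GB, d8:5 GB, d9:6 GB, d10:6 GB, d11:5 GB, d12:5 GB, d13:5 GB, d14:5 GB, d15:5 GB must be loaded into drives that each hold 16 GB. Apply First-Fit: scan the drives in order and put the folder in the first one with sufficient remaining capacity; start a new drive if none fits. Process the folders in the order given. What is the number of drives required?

drive 1: place d1 (5 GB), 11 GB left
drive 1: place d2 (5 GB), 6 GB left
drive 1: place d3 (6 GB), 0 GB left
drive 2: place d4 (5 GB), 11 GB left
drive 2: place d5 (5 GB), 6 GB left
drive 2: place d6 (5 GB), 1 GB left
drive 3: place d7 (6 GB), 10 GB left
drive 3: place d8 (5 GB), 5 GB left
drive 4: place d9 (6 GB), 10 GB left
drive 4: place d10 (6 GB), 4 GB left
drive 3: place d11 (5 GB), 0 GB left
drive 5: place d12 (5 GB), 11 GB left
drive 5: place d13 (5 GB), 6 GB left
drive 5: place d14 (5 GB), 1 GB left
drive 6: place d15 (5 GB), 11 GB left

6 drives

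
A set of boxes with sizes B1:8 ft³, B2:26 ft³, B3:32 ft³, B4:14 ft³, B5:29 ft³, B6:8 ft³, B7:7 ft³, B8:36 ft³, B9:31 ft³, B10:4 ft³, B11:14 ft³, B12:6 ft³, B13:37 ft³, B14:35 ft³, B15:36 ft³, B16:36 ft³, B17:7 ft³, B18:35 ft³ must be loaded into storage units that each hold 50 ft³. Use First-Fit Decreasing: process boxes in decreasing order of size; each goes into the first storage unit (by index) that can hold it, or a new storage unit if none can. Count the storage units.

Sorted descending: 37, 36, 36, 36, 35, 35, 32, 31, 29, 26, 14, 14, 8, 8, 7, 7, 6, 4.
storage unit 1: place 37 ft³, 13 ft³ left
storage unit 2: place 36 ft³, 14 ft³ left
storage unit 3: place 36 ft³, 14 ft³ left
storage unit 4: place 36 ft³, 14 ft³ left
storage unit 5: place 35 ft³, 15 ft³ left
storage unit 6: place 35 ft³, 15 ft³ left
storage unit 7: place 32 ft³, 18 ft³ left
storage unit 8: place 31 ft³, 19 ft³ left
storage unit 9: place 29 ft³, 21 ft³ left
storage unit 10: place 26 ft³, 24 ft³ left
storage unit 2: place 14 ft³, 0 ft³ left
storage unit 3: place 14 ft³, 0 ft³ left
storage unit 1: place 8 ft³, 5 ft³ left
storage unit 4: place 8 ft³, 6 ft³ left
storage unit 5: place 7 ft³, 8 ft³ left
storage unit 5: place 7 ft³, 1 ft³ left
storage unit 4: place 6 ft³, 0 ft³ left
storage unit 1: place 4 ft³, 1 ft³ left
Final storage units: [37,8,4] [36,14] [36,14] [36,8,6] [35,7,7] [35] [32] [31] [29] [26].

10 storage units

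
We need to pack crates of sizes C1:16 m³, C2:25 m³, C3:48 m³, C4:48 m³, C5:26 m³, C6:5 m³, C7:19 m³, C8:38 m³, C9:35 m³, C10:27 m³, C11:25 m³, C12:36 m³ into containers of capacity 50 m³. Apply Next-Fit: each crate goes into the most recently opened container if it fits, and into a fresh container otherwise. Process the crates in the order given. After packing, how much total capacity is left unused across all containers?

container 1: place C1 (16 m³), 34 m³ left
container 1: place C2 (25 m³), 9 m³ left
container 2: place C3 (48 m³), 2 m³ left
container 3: place C4 (48 m³), 2 m³ left
container 4: place C5 (26 m³), 24 m³ left
container 4: place C6 (5 m³), 19 m³ left
container 4: place C7 (19 m³), 0 m³ left
container 5: place C8 (38 m³), 12 m³ left
container 6: place C9 (35 m³), 15 m³ left
container 7: place C10 (27 m³), 23 m³ left
container 8: place C11 (25 m³), 25 m³ left
container 9: place C12 (36 m³), 14 m³ left
9 containers × 50 m³ = 450 m³; used 348 m³; unused 102 m³.

102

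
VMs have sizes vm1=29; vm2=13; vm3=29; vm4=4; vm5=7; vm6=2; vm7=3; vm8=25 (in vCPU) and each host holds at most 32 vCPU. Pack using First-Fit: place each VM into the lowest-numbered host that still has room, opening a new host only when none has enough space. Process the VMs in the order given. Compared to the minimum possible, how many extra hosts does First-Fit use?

0

First-Fit: [29,2] [13,4,7,3] [29] [25] → 4 hosts.
Total size 112 vCPU; any packing needs at least ⌈112/32⌉ = 4 hosts.
So 4 is already optimal.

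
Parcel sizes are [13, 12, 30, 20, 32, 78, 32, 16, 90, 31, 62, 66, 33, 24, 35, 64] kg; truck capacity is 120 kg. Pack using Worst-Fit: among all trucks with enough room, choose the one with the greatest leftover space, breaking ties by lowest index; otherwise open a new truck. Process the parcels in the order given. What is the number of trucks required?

6

13 kg → truck 1 (remaining 107 kg)
12 kg → truck 1 (remaining 95 kg)
30 kg → truck 1 (remaining 65 kg)
20 kg → truck 1 (remaining 45 kg)
32 kg → truck 1 (remaining 13 kg)
78 kg → truck 2 (remaining 42 kg)
32 kg → truck 2 (remaining 10 kg)
16 kg → truck 3 (remaining 104 kg)
90 kg → truck 3 (remaining 14 kg)
31 kg → truck 4 (remaining 89 kg)
62 kg → truck 4 (remaining 27 kg)
66 kg → truck 5 (remaining 54 kg)
33 kg → truck 5 (remaining 21 kg)
24 kg → truck 4 (remaining 3 kg)
35 kg → truck 6 (remaining 85 kg)
64 kg → truck 6 (remaining 21 kg)
Final trucks: [13,12,30,20,32] [78,32] [16,90] [31,62,24] [66,33] [35,64].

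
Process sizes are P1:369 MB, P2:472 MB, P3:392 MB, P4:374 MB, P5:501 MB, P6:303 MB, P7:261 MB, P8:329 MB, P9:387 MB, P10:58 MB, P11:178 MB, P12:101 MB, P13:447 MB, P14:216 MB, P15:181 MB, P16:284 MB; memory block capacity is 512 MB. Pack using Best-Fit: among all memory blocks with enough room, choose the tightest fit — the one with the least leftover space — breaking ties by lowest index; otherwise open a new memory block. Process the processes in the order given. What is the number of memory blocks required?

11

Put P1 (369 MB) in memory block 1; 143 MB remain.
Put P2 (472 MB) in memory block 2; 40 MB remain.
Put P3 (392 MB) in memory block 3; 120 MB remain.
Put P4 (374 MB) in memory block 4; 138 MB remain.
Put P5 (501 MB) in memory block 5; 11 MB remain.
Put P6 (303 MB) in memory block 6; 209 MB remain.
Put P7 (261 MB) in memory block 7; 251 MB remain.
Put P8 (329 MB) in memory block 8; 183 MB remain.
Put P9 (387 MB) in memory block 9; 125 MB remain.
Put P10 (58 MB) in memory block 3; 62 MB remain.
Put P11 (178 MB) in memory block 8; 5 MB remain.
Put P12 (101 MB) in memory block 9; 24 MB remain.
Put P13 (447 MB) in memory block 10; 65 MB remain.
Put P14 (216 MB) in memory block 7; 35 MB remain.
Put P15 (181 MB) in memory block 6; 28 MB remain.
Put P16 (284 MB) in memory block 11; 228 MB remain.
Final memory blocks: [369] [472] [392,58] [374] [501] [303,181] [261,216] [329,178] [387,101] [447] [284].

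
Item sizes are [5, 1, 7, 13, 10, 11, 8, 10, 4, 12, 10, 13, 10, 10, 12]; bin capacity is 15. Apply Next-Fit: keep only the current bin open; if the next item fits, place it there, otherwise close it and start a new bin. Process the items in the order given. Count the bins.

bin 1: place 5, 10 left
bin 1: place 1, 9 left
bin 1: place 7, 2 left
bin 2: place 13, 2 left
bin 3: place 10, 5 left
bin 4: place 11, 4 left
bin 5: place 8, 7 left
bin 6: place 10, 5 left
bin 6: place 4, 1 left
bin 7: place 12, 3 left
bin 8: place 10, 5 left
bin 9: place 13, 2 left
bin 10: place 10, 5 left
bin 11: place 10, 5 left
bin 12: place 12, 3 left
Final bins: [5,1,7] [13] [10] [11] [8] [10,4] [12] [10] [13] [10] [10] [12].

12 bins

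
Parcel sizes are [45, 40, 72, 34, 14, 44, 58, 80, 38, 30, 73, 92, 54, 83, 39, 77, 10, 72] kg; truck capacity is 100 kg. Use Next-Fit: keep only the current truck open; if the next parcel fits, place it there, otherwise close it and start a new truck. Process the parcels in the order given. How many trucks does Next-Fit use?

13 trucks

truck 1: place 45 kg, 55 kg left
truck 1: place 40 kg, 15 kg left
truck 2: place 72 kg, 28 kg left
truck 3: place 34 kg, 66 kg left
truck 3: place 14 kg, 52 kg left
truck 3: place 44 kg, 8 kg left
truck 4: place 58 kg, 42 kg left
truck 5: place 80 kg, 20 kg left
truck 6: place 38 kg, 62 kg left
truck 6: place 30 kg, 32 kg left
truck 7: place 73 kg, 27 kg left
truck 8: place 92 kg, 8 kg left
truck 9: place 54 kg, 46 kg left
truck 10: place 83 kg, 17 kg left
truck 11: place 39 kg, 61 kg left
truck 12: place 77 kg, 23 kg left
truck 12: place 10 kg, 13 kg left
truck 13: place 72 kg, 28 kg left
Final trucks: [45,40] [72] [34,14,44] [58] [80] [38,30] [73] [92] [54] [83] [39] [77,10] [72].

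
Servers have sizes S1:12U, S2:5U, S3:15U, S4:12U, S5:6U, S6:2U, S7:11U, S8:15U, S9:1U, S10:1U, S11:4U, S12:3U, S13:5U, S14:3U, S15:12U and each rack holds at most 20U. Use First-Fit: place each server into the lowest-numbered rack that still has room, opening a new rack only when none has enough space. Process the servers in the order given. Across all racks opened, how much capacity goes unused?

13

Put S1 (12U) in rack 1; 8U remain.
Put S2 (5U) in rack 1; 3U remain.
Put S3 (15U) in rack 2; 5U remain.
Put S4 (12U) in rack 3; 8U remain.
Put S5 (6U) in rack 3; 2U remain.
Put S6 (2U) in rack 1; 1U remain.
Put S7 (11U) in rack 4; 9U remain.
Put S8 (15U) in rack 5; 5U remain.
Put S9 (1U) in rack 1; 0U remain.
Put S10 (1U) in rack 2; 4U remain.
Put S11 (4U) in rack 2; 0U remain.
Put S12 (3U) in rack 4; 6U remain.
Put S13 (5U) in rack 4; 1U remain.
Put S14 (3U) in rack 5; 2U remain.
Put S15 (12U) in rack 6; 8U remain.
6 racks × 20U = 120U; used 107U; unused 13U.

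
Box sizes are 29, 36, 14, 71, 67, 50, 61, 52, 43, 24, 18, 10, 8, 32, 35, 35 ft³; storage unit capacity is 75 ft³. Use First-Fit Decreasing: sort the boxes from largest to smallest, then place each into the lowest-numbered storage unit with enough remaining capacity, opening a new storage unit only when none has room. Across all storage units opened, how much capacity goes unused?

Sorted descending: 71, 67, 61, 52, 50, 43, 36, 35, 35, 32, 29, 24, 18, 14, 10, 8.
71 ft³ → storage unit 1 (remaining 4 ft³)
67 ft³ → storage unit 2 (remaining 8 ft³)
61 ft³ → storage unit 3 (remaining 14 ft³)
52 ft³ → storage unit 4 (remaining 23 ft³)
50 ft³ → storage unit 5 (remaining 25 ft³)
43 ft³ → storage unit 6 (remaining 32 ft³)
36 ft³ → storage unit 7 (remaining 39 ft³)
35 ft³ → storage unit 7 (remaining 4 ft³)
35 ft³ → storage unit 8 (remaining 40 ft³)
32 ft³ → storage unit 6 (remaining 0 ft³)
29 ft³ → storage unit 8 (remaining 11 ft³)
24 ft³ → storage unit 5 (remaining 1 ft³)
18 ft³ → storage unit 4 (remaining 5 ft³)
14 ft³ → storage unit 3 (remaining 0 ft³)
10 ft³ → storage unit 8 (remaining 1 ft³)
8 ft³ → storage unit 2 (remaining 0 ft³)
8 storage units × 75 ft³ = 600 ft³; used 585 ft³; unused 15 ft³.

15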